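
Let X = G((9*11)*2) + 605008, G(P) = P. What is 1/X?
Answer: 1/605206 ≈ 1.6523e-6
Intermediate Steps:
X = 605206 (X = (9*11)*2 + 605008 = 99*2 + 605008 = 198 + 605008 = 605206)
1/X = 1/605206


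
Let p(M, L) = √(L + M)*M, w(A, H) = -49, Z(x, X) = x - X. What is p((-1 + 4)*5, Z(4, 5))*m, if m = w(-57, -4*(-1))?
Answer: -735*√14 ≈ -2750.1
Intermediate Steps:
p(M, L) = M*√(L + M)
m = -49
p((-1 + 4)*5, Z(4, 5))*m = (((-1 + 4)*5)*√((4 - 1*5) + (-1 + 4)*5))*(-49) = ((3*5)*√((4 - 5) + 3*5))*(-49) = (15*√(-1 + 15))*(-49) = (15*√14)*(-49) = -735*√14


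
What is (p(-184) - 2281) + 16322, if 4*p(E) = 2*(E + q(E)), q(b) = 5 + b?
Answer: 27719/2 ≈ 13860.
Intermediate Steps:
p(E) = 5/2 + E (p(E) = (2*(E + (5 + E)))/4 = (2*(5 + 2*E))/4 = (10 + 4*E)/4 = 5/2 + E)
(p(-184) - 2281) + 16322 = ((5/2 - 184) - 2281) + 16322 = (-363/2 - 2281) + 16322 = -4925/2 + 16322 = 27719/2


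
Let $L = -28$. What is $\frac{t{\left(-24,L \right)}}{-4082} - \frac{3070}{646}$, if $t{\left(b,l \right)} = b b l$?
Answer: $- \frac{528263}{659243} \approx -0.80132$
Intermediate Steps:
$t{\left(b,l \right)} = l b^{2}$ ($t{\left(b,l \right)} = b^{2} l = l b^{2}$)
$\frac{t{\left(-24,L \right)}}{-4082} - \frac{3070}{646} = \frac{\left(-28\right) \left(-24\right)^{2}}{-4082} - \frac{3070}{646} = \left(-28\right) 576 \left(- \frac{1}{4082}\right) - \frac{1535}{323} = \left(-16128\right) \left(- \frac{1}{4082}\right) - \frac{1535}{323} = \frac{8064}{2041} - \frac{1535}{323} = - \frac{528263}{659243}$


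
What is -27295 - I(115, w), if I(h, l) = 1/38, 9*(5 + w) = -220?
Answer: -1037211/38 ≈ -27295.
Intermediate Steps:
w = -265/9 (w = -5 + (⅑)*(-220) = -5 - 220/9 = -265/9 ≈ -29.444)
I(h, l) = 1/38
-27295 - I(115, w) = -27295 - 1*1/38 = -27295 - 1/38 = -1037211/38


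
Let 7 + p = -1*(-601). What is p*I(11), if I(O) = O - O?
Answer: 0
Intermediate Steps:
I(O) = 0
p = 594 (p = -7 - 1*(-601) = -7 + 601 = 594)
p*I(11) = 594*0 = 0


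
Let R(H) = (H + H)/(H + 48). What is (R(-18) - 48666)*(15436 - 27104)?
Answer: 2839244448/5 ≈ 5.6785e+8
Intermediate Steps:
R(H) = 2*H/(48 + H) (R(H) = (2*H)/(48 + H) = 2*H/(48 + H))
(R(-18) - 48666)*(15436 - 27104) = (2*(-18)/(48 - 18) - 48666)*(15436 - 27104) = (2*(-18)/30 - 48666)*(-11668) = (2*(-18)*(1/30) - 48666)*(-11668) = (-6/5 - 48666)*(-11668) = -243336/5*(-11668) = 2839244448/5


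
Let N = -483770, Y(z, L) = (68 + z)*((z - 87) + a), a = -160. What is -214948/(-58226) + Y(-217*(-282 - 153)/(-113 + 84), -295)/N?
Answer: -2785039059/143714245 ≈ -19.379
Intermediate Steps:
Y(z, L) = (-247 + z)*(68 + z) (Y(z, L) = (68 + z)*((z - 87) - 160) = (68 + z)*((-87 + z) - 160) = (68 + z)*(-247 + z) = (-247 + z)*(68 + z))
-214948/(-58226) + Y(-217*(-282 - 153)/(-113 + 84), -295)/N = -214948/(-58226) + (-16796 + (-217*(-282 - 153)/(-113 + 84))² - (-38843)/((-113 + 84)/(-282 - 153)))/(-483770) = -214948*(-1/58226) + (-16796 + (-217/((-29/(-435))))² - (-38843)/((-29/(-435))))*(-1/483770) = 107474/29113 + (-16796 + (-217/((-29*(-1/435))))² - (-38843)/((-29*(-1/435))))*(-1/483770) = 107474/29113 + (-16796 + (-217/1/15)² - (-38843)/1/15)*(-1/483770) = 107474/29113 + (-16796 + (-217*15)² - (-38843)*15)*(-1/483770) = 107474/29113 + (-16796 + (-3255)² - 179*(-3255))*(-1/483770) = 107474/29113 + (-16796 + 10595025 + 582645)*(-1/483770) = 107474/29113 + 11160874*(-1/483770) = 107474/29113 - 5580437/241885 = -2785039059/143714245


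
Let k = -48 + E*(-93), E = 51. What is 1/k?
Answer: -1/4791 ≈ -0.00020872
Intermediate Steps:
k = -4791 (k = -48 + 51*(-93) = -48 - 4743 = -4791)
1/k = 1/(-4791) = -1/4791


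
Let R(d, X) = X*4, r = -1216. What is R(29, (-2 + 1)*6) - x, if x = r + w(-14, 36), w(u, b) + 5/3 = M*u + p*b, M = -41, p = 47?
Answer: -3217/3 ≈ -1072.3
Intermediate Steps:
R(d, X) = 4*X
w(u, b) = -5/3 - 41*u + 47*b (w(u, b) = -5/3 + (-41*u + 47*b) = -5/3 - 41*u + 47*b)
x = 3145/3 (x = -1216 + (-5/3 - 41*(-14) + 47*36) = -1216 + (-5/3 + 574 + 1692) = -1216 + 6793/3 = 3145/3 ≈ 1048.3)
R(29, (-2 + 1)*6) - x = 4*((-2 + 1)*6) - 1*3145/3 = 4*(-1*6) - 3145/3 = 4*(-6) - 3145/3 = -24 - 3145/3 = -3217/3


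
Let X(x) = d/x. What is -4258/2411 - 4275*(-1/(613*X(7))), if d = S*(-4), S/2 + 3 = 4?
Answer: -93030407/11823544 ≈ -7.8682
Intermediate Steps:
S = 2 (S = -6 + 2*4 = -6 + 8 = 2)
d = -8 (d = 2*(-4) = -8)
X(x) = -8/x
-4258/2411 - 4275*(-1/(613*X(7))) = -4258/2411 - 4275/(-8/7*(-613)) = -4258*1/2411 - 4275/(-8*1/7*(-613)) = -4258/2411 - 4275/((-8/7*(-613))) = -4258/2411 - 4275/4904/7 = -4258/2411 - 4275*7/4904 = -4258/2411 - 29925/4904 = -93030407/11823544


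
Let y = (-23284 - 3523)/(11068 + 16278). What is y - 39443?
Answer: -98057735/2486 ≈ -39444.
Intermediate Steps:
y = -2437/2486 (y = -26807/27346 = -26807*1/27346 = -2437/2486 ≈ -0.98029)
y - 39443 = -2437/2486 - 39443 = -98057735/2486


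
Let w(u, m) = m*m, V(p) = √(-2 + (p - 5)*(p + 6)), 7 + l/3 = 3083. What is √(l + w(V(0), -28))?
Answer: 2*√2503 ≈ 100.06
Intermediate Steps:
l = 9228 (l = -21 + 3*3083 = -21 + 9249 = 9228)
V(p) = √(-2 + (-5 + p)*(6 + p))
w(u, m) = m²
√(l + w(V(0), -28)) = √(9228 + (-28)²) = √(9228 + 784) = √10012 = 2*√2503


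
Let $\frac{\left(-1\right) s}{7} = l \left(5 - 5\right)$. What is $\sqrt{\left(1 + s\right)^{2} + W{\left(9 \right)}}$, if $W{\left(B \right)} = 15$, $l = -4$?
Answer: $4$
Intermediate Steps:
$s = 0$ ($s = - 7 \left(- 4 \left(5 - 5\right)\right) = - 7 \left(\left(-4\right) 0\right) = \left(-7\right) 0 = 0$)
$\sqrt{\left(1 + s\right)^{2} + W{\left(9 \right)}} = \sqrt{\left(1 + 0\right)^{2} + 15} = \sqrt{1^{2} + 15} = \sqrt{1 + 15} = \sqrt{16} = 4$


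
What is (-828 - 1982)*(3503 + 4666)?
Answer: -22954890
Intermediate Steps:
(-828 - 1982)*(3503 + 4666) = -2810*8169 = -22954890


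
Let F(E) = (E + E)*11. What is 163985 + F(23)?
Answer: 164491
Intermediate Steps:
F(E) = 22*E (F(E) = (2*E)*11 = 22*E)
163985 + F(23) = 163985 + 22*23 = 163985 + 506 = 164491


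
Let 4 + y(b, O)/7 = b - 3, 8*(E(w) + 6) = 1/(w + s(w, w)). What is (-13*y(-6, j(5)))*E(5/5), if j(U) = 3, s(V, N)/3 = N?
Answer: -225953/32 ≈ -7061.0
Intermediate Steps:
s(V, N) = 3*N
E(w) = -6 + 1/(32*w) (E(w) = -6 + 1/(8*(w + 3*w)) = -6 + 1/(8*((4*w))) = -6 + (1/(4*w))/8 = -6 + 1/(32*w))
y(b, O) = -49 + 7*b (y(b, O) = -28 + 7*(b - 3) = -28 + 7*(-3 + b) = -28 + (-21 + 7*b) = -49 + 7*b)
(-13*y(-6, j(5)))*E(5/5) = (-13*(-49 + 7*(-6)))*(-6 + 1/(32*((5/5)))) = (-13*(-49 - 42))*(-6 + 1/(32*((5*(⅕))))) = (-13*(-91))*(-6 + (1/32)/1) = 1183*(-6 + (1/32)*1) = 1183*(-6 + 1/32) = 1183*(-191/32) = -225953/32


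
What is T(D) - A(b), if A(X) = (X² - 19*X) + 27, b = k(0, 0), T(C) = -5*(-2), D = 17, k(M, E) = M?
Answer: -17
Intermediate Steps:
T(C) = 10
b = 0
A(X) = 27 + X² - 19*X
T(D) - A(b) = 10 - (27 + 0² - 19*0) = 10 - (27 + 0 + 0) = 10 - 1*27 = 10 - 27 = -17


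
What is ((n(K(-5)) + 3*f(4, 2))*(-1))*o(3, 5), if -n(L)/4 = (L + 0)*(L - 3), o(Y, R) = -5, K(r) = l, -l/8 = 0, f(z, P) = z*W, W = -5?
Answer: -300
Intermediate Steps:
f(z, P) = -5*z (f(z, P) = z*(-5) = -5*z)
l = 0 (l = -8*0 = 0)
K(r) = 0
n(L) = -4*L*(-3 + L) (n(L) = -4*(L + 0)*(L - 3) = -4*L*(-3 + L))
((n(K(-5)) + 3*f(4, 2))*(-1))*o(3, 5) = ((4*0*(3 - 1*0) + 3*(-5*4))*(-1))*(-5) = ((4*0*(3 + 0) + 3*(-20))*(-1))*(-5) = ((4*0*3 - 60)*(-1))*(-5) = ((0 - 60)*(-1))*(-5) = -60*(-1)*(-5) = 60*(-5) = -300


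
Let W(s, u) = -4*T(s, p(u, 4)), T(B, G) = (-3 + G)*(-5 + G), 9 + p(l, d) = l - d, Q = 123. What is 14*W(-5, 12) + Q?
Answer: -1221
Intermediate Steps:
p(l, d) = -9 + l - d (p(l, d) = -9 + (l - d) = -9 + l - d)
T(B, G) = (-5 + G)*(-3 + G)
W(s, u) = -476 - 4*(-13 + u)² + 32*u (W(s, u) = -4*(15 + (-9 + u - 1*4)² - 8*(-9 + u - 1*4)) = -4*(15 + (-9 + u - 4)² - 8*(-9 + u - 4)) = -4*(15 + (-13 + u)² - 8*(-13 + u)) = -4*(15 + (-13 + u)² + (104 - 8*u)) = -4*(119 + (-13 + u)² - 8*u) = -476 - 4*(-13 + u)² + 32*u)
14*W(-5, 12) + Q = 14*(-1152 - 4*12² + 136*12) + 123 = 14*(-1152 - 4*144 + 1632) + 123 = 14*(-1152 - 576 + 1632) + 123 = 14*(-96) + 123 = -1344 + 123 = -1221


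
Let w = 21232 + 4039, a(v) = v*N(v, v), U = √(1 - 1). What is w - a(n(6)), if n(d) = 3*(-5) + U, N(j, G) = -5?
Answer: 25196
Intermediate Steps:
U = 0 (U = √0 = 0)
n(d) = -15 (n(d) = 3*(-5) + 0 = -15 + 0 = -15)
a(v) = -5*v (a(v) = v*(-5) = -5*v)
w = 25271
w - a(n(6)) = 25271 - (-5)*(-15) = 25271 - 1*75 = 25271 - 75 = 25196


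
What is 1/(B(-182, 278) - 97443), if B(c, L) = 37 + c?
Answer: -1/97588 ≈ -1.0247e-5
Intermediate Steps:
1/(B(-182, 278) - 97443) = 1/((37 - 182) - 97443) = 1/(-145 - 97443) = 1/(-97588) = -1/97588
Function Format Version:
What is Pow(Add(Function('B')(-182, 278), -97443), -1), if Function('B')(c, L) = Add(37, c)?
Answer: Rational(-1, 97588) ≈ -1.0247e-5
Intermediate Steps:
Pow(Add(Function('B')(-182, 278), -97443), -1) = Pow(Add(Add(37, -182), -97443), -1) = Pow(Add(-145, -97443), -1) = Pow(-97588, -1) = Rational(-1, 97588)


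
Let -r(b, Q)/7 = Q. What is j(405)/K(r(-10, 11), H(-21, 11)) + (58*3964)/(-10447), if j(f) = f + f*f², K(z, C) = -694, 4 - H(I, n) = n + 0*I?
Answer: -347079652919/3625109 ≈ -95743.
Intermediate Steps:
H(I, n) = 4 - n (H(I, n) = 4 - (n + 0*I) = 4 - (n + 0) = 4 - n)
r(b, Q) = -7*Q
j(f) = f + f³
j(405)/K(r(-10, 11), H(-21, 11)) + (58*3964)/(-10447) = (405 + 405³)/(-694) + (58*3964)/(-10447) = (405 + 66430125)*(-1/694) + 229912*(-1/10447) = 66430530*(-1/694) - 229912/10447 = -33215265/347 - 229912/10447 = -347079652919/3625109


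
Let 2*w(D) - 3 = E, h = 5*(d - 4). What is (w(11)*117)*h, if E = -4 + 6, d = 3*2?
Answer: 2925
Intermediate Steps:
d = 6
E = 2
h = 10 (h = 5*(6 - 4) = 5*2 = 10)
w(D) = 5/2 (w(D) = 3/2 + (½)*2 = 3/2 + 1 = 5/2)
(w(11)*117)*h = ((5/2)*117)*10 = (585/2)*10 = 2925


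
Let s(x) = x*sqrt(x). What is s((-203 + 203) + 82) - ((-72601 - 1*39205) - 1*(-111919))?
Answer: -113 + 82*sqrt(82) ≈ 629.54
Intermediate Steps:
s(x) = x**(3/2)
s((-203 + 203) + 82) - ((-72601 - 1*39205) - 1*(-111919)) = ((-203 + 203) + 82)**(3/2) - ((-72601 - 1*39205) - 1*(-111919)) = (0 + 82)**(3/2) - ((-72601 - 39205) + 111919) = 82**(3/2) - (-111806 + 111919) = 82*sqrt(82) - 1*113 = 82*sqrt(82) - 113 = -113 + 82*sqrt(82)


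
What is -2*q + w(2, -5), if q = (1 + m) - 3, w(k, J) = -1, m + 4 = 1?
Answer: 9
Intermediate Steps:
m = -3 (m = -4 + 1 = -3)
q = -5 (q = (1 - 3) - 3 = -2 - 3 = -5)
-2*q + w(2, -5) = -2*(-5) - 1 = 10 - 1 = 9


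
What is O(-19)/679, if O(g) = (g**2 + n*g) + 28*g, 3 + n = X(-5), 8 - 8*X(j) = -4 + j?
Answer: -1235/5432 ≈ -0.22736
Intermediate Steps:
X(j) = 3/2 - j/8 (X(j) = 1 - (-4 + j)/8 = 1 + (1/2 - j/8) = 3/2 - j/8)
n = -7/8 (n = -3 + (3/2 - 1/8*(-5)) = -3 + (3/2 + 5/8) = -3 + 17/8 = -7/8 ≈ -0.87500)
O(g) = g**2 + 217*g/8 (O(g) = (g**2 - 7*g/8) + 28*g = g**2 + 217*g/8)
O(-19)/679 = ((1/8)*(-19)*(217 + 8*(-19)))/679 = ((1/8)*(-19)*(217 - 152))*(1/679) = ((1/8)*(-19)*65)*(1/679) = -1235/8*1/679 = -1235/5432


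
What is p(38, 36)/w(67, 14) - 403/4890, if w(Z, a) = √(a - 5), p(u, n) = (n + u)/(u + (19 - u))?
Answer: 112963/92910 ≈ 1.2158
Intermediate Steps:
p(u, n) = n/19 + u/19 (p(u, n) = (n + u)/19 = (n + u)*(1/19) = n/19 + u/19)
w(Z, a) = √(-5 + a)
p(38, 36)/w(67, 14) - 403/4890 = ((1/19)*36 + (1/19)*38)/(√(-5 + 14)) - 403/4890 = (36/19 + 2)/(√9) - 403*1/4890 = (74/19)/3 - 403/4890 = (74/19)*(⅓) - 403/4890 = 74/57 - 403/4890 = 112963/92910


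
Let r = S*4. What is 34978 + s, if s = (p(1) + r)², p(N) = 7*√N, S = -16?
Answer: 38227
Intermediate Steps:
r = -64 (r = -16*4 = -64)
s = 3249 (s = (7*√1 - 64)² = (7*1 - 64)² = (7 - 64)² = (-57)² = 3249)
34978 + s = 34978 + 3249 = 38227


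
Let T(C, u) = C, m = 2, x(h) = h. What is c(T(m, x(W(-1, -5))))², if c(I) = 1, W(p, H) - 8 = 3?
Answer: 1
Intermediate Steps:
W(p, H) = 11 (W(p, H) = 8 + 3 = 11)
c(T(m, x(W(-1, -5))))² = 1² = 1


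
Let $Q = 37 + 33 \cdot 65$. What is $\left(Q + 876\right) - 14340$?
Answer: $-11282$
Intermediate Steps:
$Q = 2182$ ($Q = 37 + 2145 = 2182$)
$\left(Q + 876\right) - 14340 = \left(2182 + 876\right) - 14340 = 3058 - 14340 = -11282$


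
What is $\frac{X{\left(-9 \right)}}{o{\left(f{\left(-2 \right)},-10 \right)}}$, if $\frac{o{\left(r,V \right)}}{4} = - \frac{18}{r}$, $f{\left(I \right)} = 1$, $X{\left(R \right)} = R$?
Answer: $\frac{1}{8} \approx 0.125$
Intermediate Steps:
$o{\left(r,V \right)} = - \frac{72}{r}$ ($o{\left(r,V \right)} = 4 \left(- \frac{18}{r}\right) = - \frac{72}{r}$)
$\frac{X{\left(-9 \right)}}{o{\left(f{\left(-2 \right)},-10 \right)}} = - \frac{9}{\left(-72\right) 1^{-1}} = - \frac{9}{\left(-72\right) 1} = - \frac{9}{-72} = \left(-9\right) \left(- \frac{1}{72}\right) = \frac{1}{8}$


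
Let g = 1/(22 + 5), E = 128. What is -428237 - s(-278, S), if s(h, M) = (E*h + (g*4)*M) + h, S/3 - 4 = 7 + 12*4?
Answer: -3531611/9 ≈ -3.9240e+5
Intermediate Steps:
g = 1/27 ≈ 0.037037
S = 177 (S = 12 + 3*(7 + 12*4) = 12 + 3*(7 + 48) = 12 + 3*55 = 12 + 165 = 177)
s(h, M) = 129*h + 4*M/27 (s(h, M) = (128*h + ((1/27)*4)*M) + h = (128*h + 4*M/27) + h = 129*h + 4*M/27)
-428237 - s(-278, S) = -428237 - (129*(-278) + (4/27)*177) = -428237 - (-35862 + 236/9) = -428237 - 1*(-322522/9) = -428237 + 322522/9 = -3531611/9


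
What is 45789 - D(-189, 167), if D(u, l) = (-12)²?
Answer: 45645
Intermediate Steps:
D(u, l) = 144
45789 - D(-189, 167) = 45789 - 1*144 = 45789 - 144 = 45645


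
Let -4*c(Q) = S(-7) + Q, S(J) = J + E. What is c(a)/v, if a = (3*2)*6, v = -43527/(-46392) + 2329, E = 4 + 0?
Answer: -42526/12010055 ≈ -0.0035409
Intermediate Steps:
E = 4
S(J) = 4 + J (S(J) = J + 4 = 4 + J)
v = 36030165/15464 (v = -43527*(-1/46392) + 2329 = 14509/15464 + 2329 = 36030165/15464 ≈ 2329.9)
a = 36 (a = 6*6 = 36)
c(Q) = ¾ - Q/4 (c(Q) = -((4 - 7) + Q)/4 = -(-3 + Q)/4 = ¾ - Q/4)
c(a)/v = (¾ - ¼*36)/(36030165/15464) = (¾ - 9)*(15464/36030165) = -33/4*15464/36030165 = -42526/12010055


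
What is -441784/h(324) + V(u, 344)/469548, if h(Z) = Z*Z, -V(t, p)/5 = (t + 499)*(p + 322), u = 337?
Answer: -1734997849/171150246 ≈ -10.137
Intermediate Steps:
V(t, p) = -5*(322 + p)*(499 + t) (V(t, p) = -5*(t + 499)*(p + 322) = -5*(499 + t)*(322 + p) = -5*(322 + p)*(499 + t))
h(Z) = Z²
-441784/h(324) + V(u, 344)/469548 = -441784/(324²) + (-803390 - 2495*344 - 1610*337 - 5*344*337)/469548 = -441784/104976 + (-803390 - 858280 - 542570 - 579640)*(1/469548) = -441784*1/104976 - 2783880*1/469548 = -55223/13122 - 77330/13043 = -1734997849/171150246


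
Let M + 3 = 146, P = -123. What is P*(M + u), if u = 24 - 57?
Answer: -13530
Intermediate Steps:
M = 143 (M = -3 + 146 = 143)
u = -33
P*(M + u) = -123*(143 - 33) = -123*110 = -13530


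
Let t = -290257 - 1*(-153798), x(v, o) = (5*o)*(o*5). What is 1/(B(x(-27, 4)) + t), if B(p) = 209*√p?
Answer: -1/132279 ≈ -7.5598e-6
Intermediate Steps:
x(v, o) = 25*o² (x(v, o) = (5*o)*(5*o) = 25*o²)
t = -136459 (t = -290257 + 153798 = -136459)
1/(B(x(-27, 4)) + t) = 1/(209*√(25*4²) - 136459) = 1/(209*√(25*16) - 136459) = 1/(209*√400 - 136459) = 1/(209*20 - 136459) = 1/(4180 - 136459) = 1/(-132279) = -1/132279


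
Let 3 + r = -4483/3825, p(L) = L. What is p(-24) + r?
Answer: -107758/3825 ≈ -28.172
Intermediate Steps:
r = -15958/3825 (r = -3 - 4483/3825 = -15958/3825 ≈ -4.1720)
p(-24) + r = -24 - 15958/3825 = -107758/3825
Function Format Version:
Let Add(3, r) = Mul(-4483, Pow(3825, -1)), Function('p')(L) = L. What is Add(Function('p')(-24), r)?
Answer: Rational(-107758, 3825) ≈ -28.172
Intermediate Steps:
r = Rational(-15958, 3825) (r = Add(-3, Mul(-4483, Pow(3825, -1))) = Add(-3, Mul(-4483, Rational(1, 3825))) = Add(-3, Rational(-4483, 3825)) = Rational(-15958, 3825) ≈ -4.1720)
Add(Function('p')(-24), r) = Add(-24, Rational(-15958, 3825)) = Rational(-107758, 3825)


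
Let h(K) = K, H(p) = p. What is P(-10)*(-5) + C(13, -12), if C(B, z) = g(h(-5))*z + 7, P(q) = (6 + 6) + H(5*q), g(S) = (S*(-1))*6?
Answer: -163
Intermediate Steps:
g(S) = -6*S (g(S) = -S*6 = -6*S)
P(q) = 12 + 5*q (P(q) = (6 + 6) + 5*q = 12 + 5*q)
C(B, z) = 7 + 30*z (C(B, z) = (-6*(-5))*z + 7 = 30*z + 7 = 7 + 30*z)
P(-10)*(-5) + C(13, -12) = (12 + 5*(-10))*(-5) + (7 + 30*(-12)) = (12 - 50)*(-5) + (7 - 360) = -38*(-5) - 353 = 190 - 353 = -163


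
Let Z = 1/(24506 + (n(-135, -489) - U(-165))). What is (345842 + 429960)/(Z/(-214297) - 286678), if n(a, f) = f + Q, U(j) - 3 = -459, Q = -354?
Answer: -4009832981558086/1481732322792555 ≈ -2.7062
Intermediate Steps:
U(j) = -456 (U(j) = 3 - 459 = -456)
n(a, f) = -354 + f (n(a, f) = f - 354 = -354 + f)
Z = 1/24119 (Z = 1/(24506 + ((-354 - 489) - 1*(-456))) = 1/(24506 + (-843 + 456)) = 1/(24506 - 387) = 1/24119 ≈ 4.1461e-5)
(345842 + 429960)/(Z/(-214297) - 286678) = (345842 + 429960)/((1/24119)/(-214297) - 286678) = 775802/((1/24119)*(-1/214297) - 286678) = 775802/(-1/5168629343 - 286678) = 775802/(-1481732322792555/5168629343) = 775802*(-5168629343/1481732322792555) = -4009832981558086/1481732322792555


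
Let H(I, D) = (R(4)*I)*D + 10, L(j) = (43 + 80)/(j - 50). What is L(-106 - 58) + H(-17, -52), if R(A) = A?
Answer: 758721/214 ≈ 3545.4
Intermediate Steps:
L(j) = 123/(-50 + j)
H(I, D) = 10 + 4*D*I (H(I, D) = (4*I)*D + 10 = 4*D*I + 10 = 10 + 4*D*I)
L(-106 - 58) + H(-17, -52) = 123/(-50 + (-106 - 58)) + (10 + 4*(-52)*(-17)) = 123/(-50 - 164) + (10 + 3536) = 123/(-214) + 3546 = 123*(-1/214) + 3546 = -123/214 + 3546 = 758721/214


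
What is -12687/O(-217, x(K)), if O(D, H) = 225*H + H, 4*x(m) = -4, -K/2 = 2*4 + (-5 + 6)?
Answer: 12687/226 ≈ 56.137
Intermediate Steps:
K = -18 (K = -2*(2*4 + (-5 + 6)) = -2*(8 + 1) = -2*9 = -18)
x(m) = -1 (x(m) = (¼)*(-4) = -1)
O(D, H) = 226*H
-12687/O(-217, x(K)) = -12687/(226*(-1)) = -12687/(-226) = -12687*(-1/226) = 12687/226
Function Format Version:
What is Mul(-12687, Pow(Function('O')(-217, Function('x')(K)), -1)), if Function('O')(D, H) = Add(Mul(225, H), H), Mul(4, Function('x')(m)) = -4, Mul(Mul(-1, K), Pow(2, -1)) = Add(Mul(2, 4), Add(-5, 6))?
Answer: Rational(12687, 226) ≈ 56.137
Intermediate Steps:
K = -18 (K = Mul(-2, Add(Mul(2, 4), Add(-5, 6))) = Mul(-2, Add(8, 1)) = Mul(-2, 9) = -18)
Function('x')(m) = -1 (Function('x')(m) = Mul(Rational(1, 4), -4) = -1)
Function('O')(D, H) = Mul(226, H)
Mul(-12687, Pow(Function('O')(-217, Function('x')(K)), -1)) = Mul(-12687, Pow(Mul(226, -1), -1)) = Mul(-12687, Pow(-226, -1)) = Mul(-12687, Rational(-1, 226)) = Rational(12687, 226)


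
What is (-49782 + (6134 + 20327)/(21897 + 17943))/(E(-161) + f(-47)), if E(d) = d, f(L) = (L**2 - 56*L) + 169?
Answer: -1983288419/193184160 ≈ -10.266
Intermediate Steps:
f(L) = 169 + L**2 - 56*L
(-49782 + (6134 + 20327)/(21897 + 17943))/(E(-161) + f(-47)) = (-49782 + (6134 + 20327)/(21897 + 17943))/(-161 + (169 + (-47)**2 - 56*(-47))) = (-49782 + 26461/39840)/(-161 + (169 + 2209 + 2632)) = (-49782 + 26461*(1/39840))/(-161 + 5010) = (-49782 + 26461/39840)/4849 = -1983288419/39840*1/4849 = -1983288419/193184160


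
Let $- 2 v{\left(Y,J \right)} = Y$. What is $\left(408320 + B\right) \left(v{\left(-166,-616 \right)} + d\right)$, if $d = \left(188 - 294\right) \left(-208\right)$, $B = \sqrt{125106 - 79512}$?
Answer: $9036529920 + 66393 \sqrt{5066} \approx 9.0412 \cdot 10^{9}$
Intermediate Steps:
$B = 3 \sqrt{5066}$ ($B = \sqrt{45594} = 3 \sqrt{5066} \approx 213.53$)
$v{\left(Y,J \right)} = - \frac{Y}{2}$
$d = 22048$ ($d = \left(-106\right) \left(-208\right) = 22048$)
$\left(408320 + B\right) \left(v{\left(-166,-616 \right)} + d\right) = \left(408320 + 3 \sqrt{5066}\right) \left(\left(- \frac{1}{2}\right) \left(-166\right) + 22048\right) = \left(408320 + 3 \sqrt{5066}\right) \left(83 + 22048\right) = \left(408320 + 3 \sqrt{5066}\right) 22131 = 9036529920 + 66393 \sqrt{5066}$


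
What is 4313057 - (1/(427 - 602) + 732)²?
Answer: 115678016824/30625 ≈ 3.7772e+6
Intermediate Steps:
4313057 - (1/(427 - 602) + 732)² = 4313057 - (1/(-175) + 732)² = 4313057 - (-1/175 + 732)² = 4313057 - (128099/175)² = 4313057 - 1*16409353801/30625 = 4313057 - 16409353801/30625 = 115678016824/30625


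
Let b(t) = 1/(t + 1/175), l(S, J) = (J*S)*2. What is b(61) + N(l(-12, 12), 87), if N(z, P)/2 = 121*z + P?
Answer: -742216697/10676 ≈ -69522.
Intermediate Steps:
l(S, J) = 2*J*S
N(z, P) = 2*P + 242*z (N(z, P) = 2*(121*z + P) = 2*(P + 121*z) = 2*P + 242*z)
b(t) = 1/(1/175 + t) (b(t) = 1/(t + 1/175) = 1/(1/175 + t))
b(61) + N(l(-12, 12), 87) = 175/(1 + 175*61) + (2*87 + 242*(2*12*(-12))) = 175/(1 + 10675) + (174 + 242*(-288)) = 175/10676 + (174 - 69696) = 175*(1/10676) - 69522 = 175/10676 - 69522 = -742216697/10676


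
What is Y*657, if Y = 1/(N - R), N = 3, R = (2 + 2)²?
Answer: -657/13 ≈ -50.538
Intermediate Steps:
R = 16 (R = 4² = 16)
Y = -1/13 (Y = 1/(3 - 1*16) = 1/(3 - 16) = 1/(-13) = -1/13 ≈ -0.076923)
Y*657 = -1/13*657 = -657/13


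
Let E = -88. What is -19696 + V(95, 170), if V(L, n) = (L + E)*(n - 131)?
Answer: -19423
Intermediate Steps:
V(L, n) = (-131 + n)*(-88 + L) (V(L, n) = (L - 88)*(n - 131) = (-88 + L)*(-131 + n) = (-131 + n)*(-88 + L))
-19696 + V(95, 170) = -19696 + (11528 - 131*95 - 88*170 + 95*170) = -19696 + (11528 - 12445 - 14960 + 16150) = -19696 + 273 = -19423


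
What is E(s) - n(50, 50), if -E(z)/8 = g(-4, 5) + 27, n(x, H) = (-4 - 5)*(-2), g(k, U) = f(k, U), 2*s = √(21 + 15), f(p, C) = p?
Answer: -202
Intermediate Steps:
s = 3 (s = √(21 + 15)/2 = √36/2 = (½)*6 = 3)
g(k, U) = k
n(x, H) = 18 (n(x, H) = -9*(-2) = 18)
E(z) = -184 (E(z) = -8*(-4 + 27) = -8*23 = -184)
E(s) - n(50, 50) = -184 - 1*18 = -184 - 18 = -202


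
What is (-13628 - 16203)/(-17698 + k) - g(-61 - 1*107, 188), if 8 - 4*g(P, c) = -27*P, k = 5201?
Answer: 14176435/12497 ≈ 1134.4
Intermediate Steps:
g(P, c) = 2 + 27*P/4 (g(P, c) = 2 - (-27)*P/4 = 2 + 27*P/4)
(-13628 - 16203)/(-17698 + k) - g(-61 - 1*107, 188) = (-13628 - 16203)/(-17698 + 5201) - (2 + 27*(-61 - 1*107)/4) = -29831/(-12497) - (2 + 27*(-61 - 107)/4) = -29831*(-1/12497) - (2 + (27/4)*(-168)) = 29831/12497 - (2 - 1134) = 29831/12497 - 1*(-1132) = 29831/12497 + 1132 = 14176435/12497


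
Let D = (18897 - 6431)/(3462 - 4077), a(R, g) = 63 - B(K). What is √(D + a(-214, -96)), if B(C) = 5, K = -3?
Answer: 2*√3567615/615 ≈ 6.1425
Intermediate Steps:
a(R, g) = 58 (a(R, g) = 63 - 1*5 = 63 - 5 = 58)
D = -12466/615 (D = 12466/(-615) = 12466*(-1/615) = -12466/615 ≈ -20.270)
√(D + a(-214, -96)) = √(-12466/615 + 58) = √(23204/615) = 2*√3567615/615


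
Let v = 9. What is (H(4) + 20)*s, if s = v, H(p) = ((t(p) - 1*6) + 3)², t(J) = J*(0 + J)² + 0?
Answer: 33669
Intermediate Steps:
t(J) = J³ (t(J) = J*J² + 0 = J³ + 0 = J³)
H(p) = (-3 + p³)² (H(p) = ((p³ - 1*6) + 3)² = ((p³ - 6) + 3)² = ((-6 + p³) + 3)² = (-3 + p³)²)
s = 9
(H(4) + 20)*s = ((-3 + 4³)² + 20)*9 = ((-3 + 64)² + 20)*9 = (61² + 20)*9 = (3721 + 20)*9 = 3741*9 = 33669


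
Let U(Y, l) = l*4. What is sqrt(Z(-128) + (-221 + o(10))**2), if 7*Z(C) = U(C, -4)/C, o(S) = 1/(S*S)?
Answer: sqrt(23929932999)/700 ≈ 220.99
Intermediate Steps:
o(S) = S**(-2)
U(Y, l) = 4*l
Z(C) = -16/(7*C) (Z(C) = ((4*(-4))/C)/7 = (-16/C)/7 = -16/(7*C))
sqrt(Z(-128) + (-221 + o(10))**2) = sqrt(-16/7/(-128) + (-221 + 10**(-2))**2) = sqrt(-16/7*(-1/128) + (-221 + 1/100)**2) = sqrt(1/56 + (-22099/100)**2) = sqrt(1/56 + 488365801/10000) = sqrt(3418561857/70000) = sqrt(23929932999)/700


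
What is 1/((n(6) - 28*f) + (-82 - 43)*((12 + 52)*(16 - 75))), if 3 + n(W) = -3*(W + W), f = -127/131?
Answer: 131/61830447 ≈ 2.1187e-6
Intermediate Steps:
f = -127/131 (f = -127*1/131 = -127/131 ≈ -0.96947)
n(W) = -3 - 6*W (n(W) = -3 - 3*(W + W) = -3 - 6*W)
1/((n(6) - 28*f) + (-82 - 43)*((12 + 52)*(16 - 75))) = 1/(((-3 - 6*6) - 28*(-127/131)) + (-82 - 43)*((12 + 52)*(16 - 75))) = 1/(((-3 - 36) + 3556/131) - 8000*(-59)) = 1/((-39 + 3556/131) - 125*(-3776)) = 1/(-1553/131 + 472000) = 1/(61830447/131) = 131/61830447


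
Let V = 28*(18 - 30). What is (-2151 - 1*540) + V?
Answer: -3027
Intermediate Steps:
V = -336 (V = 28*(-12) = -336)
(-2151 - 1*540) + V = (-2151 - 1*540) - 336 = (-2151 - 540) - 336 = -2691 - 336 = -3027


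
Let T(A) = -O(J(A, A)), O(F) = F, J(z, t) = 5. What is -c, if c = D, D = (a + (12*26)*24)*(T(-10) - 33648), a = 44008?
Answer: 1732994888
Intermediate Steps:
T(A) = -5 (T(A) = -1*5 = -5)
D = -1732994888 (D = (44008 + (12*26)*24)*(-5 - 33648) = (44008 + 312*24)*(-33653) = (44008 + 7488)*(-33653) = 51496*(-33653) = -1732994888)
c = -1732994888
-c = -1*(-1732994888) = 1732994888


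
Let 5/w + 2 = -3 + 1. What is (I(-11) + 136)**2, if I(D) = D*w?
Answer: 358801/16 ≈ 22425.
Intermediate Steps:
w = -5/4 (w = 5/(-2 + (-3 + 1)) = 5/(-2 - 2) = 5/(-4) = 5*(-1/4) = -5/4 ≈ -1.2500)
I(D) = -5*D/4 (I(D) = D*(-5/4) = -5*D/4)
(I(-11) + 136)**2 = (-5/4*(-11) + 136)**2 = (55/4 + 136)**2 = (599/4)**2 = 358801/16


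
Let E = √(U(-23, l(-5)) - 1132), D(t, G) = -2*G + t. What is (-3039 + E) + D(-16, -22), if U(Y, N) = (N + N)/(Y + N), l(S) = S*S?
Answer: -3011 + 3*I*√123 ≈ -3011.0 + 33.272*I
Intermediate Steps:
l(S) = S²
U(Y, N) = 2*N/(N + Y) (U(Y, N) = (2*N)/(N + Y) = 2*N/(N + Y))
D(t, G) = t - 2*G
E = 3*I*√123 (E = √(2*(-5)²/((-5)² - 23) - 1132) = √(2*25/(25 - 23) - 1132) = √(2*25/2 - 1132) = √(2*25*(½) - 1132) = √(25 - 1132) = √(-1107) = 3*I*√123 ≈ 33.272*I)
(-3039 + E) + D(-16, -22) = (-3039 + 3*I*√123) + (-16 - 2*(-22)) = (-3039 + 3*I*√123) + (-16 + 44) = (-3039 + 3*I*√123) + 28 = -3011 + 3*I*√123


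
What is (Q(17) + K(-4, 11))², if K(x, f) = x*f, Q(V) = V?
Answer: 729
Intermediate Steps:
K(x, f) = f*x
(Q(17) + K(-4, 11))² = (17 + 11*(-4))² = (17 - 44)² = (-27)² = 729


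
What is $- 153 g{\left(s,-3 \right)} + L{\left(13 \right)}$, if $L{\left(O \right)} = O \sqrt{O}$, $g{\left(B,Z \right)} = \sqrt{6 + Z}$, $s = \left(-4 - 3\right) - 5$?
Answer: $- 153 \sqrt{3} + 13 \sqrt{13} \approx -218.13$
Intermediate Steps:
$s = -12$ ($s = -7 - 5 = -12$)
$L{\left(O \right)} = O^{\frac{3}{2}}$
$- 153 g{\left(s,-3 \right)} + L{\left(13 \right)} = - 153 \sqrt{6 - 3} + 13^{\frac{3}{2}} = - 153 \sqrt{3} + 13 \sqrt{13}$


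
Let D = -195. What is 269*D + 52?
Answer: -52403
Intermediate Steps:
269*D + 52 = 269*(-195) + 52 = -52455 + 52 = -52403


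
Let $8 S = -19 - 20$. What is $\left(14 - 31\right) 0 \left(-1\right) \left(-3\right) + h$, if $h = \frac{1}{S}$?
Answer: $- \frac{8}{39} \approx -0.20513$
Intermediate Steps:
$S = - \frac{39}{8}$ ($S = \frac{-19 - 20}{8} = \frac{1}{8} \left(-39\right) = - \frac{39}{8} \approx -4.875$)
$h = - \frac{8}{39}$ ($h = \frac{1}{- \frac{39}{8}} = - \frac{8}{39} \approx -0.20513$)
$\left(14 - 31\right) 0 \left(-1\right) \left(-3\right) + h = \left(14 - 31\right) 0 \left(-1\right) \left(-3\right) - \frac{8}{39} = - 17 \cdot 0 \left(-3\right) - \frac{8}{39} = \left(-17\right) 0 - \frac{8}{39} = 0 - \frac{8}{39} = - \frac{8}{39}$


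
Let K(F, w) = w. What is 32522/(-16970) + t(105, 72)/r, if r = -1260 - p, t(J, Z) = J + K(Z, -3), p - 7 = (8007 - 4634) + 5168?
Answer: -80176679/41610440 ≈ -1.9268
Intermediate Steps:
p = 8548 (p = 7 + ((8007 - 4634) + 5168) = 7 + (3373 + 5168) = 7 + 8541 = 8548)
t(J, Z) = -3 + J (t(J, Z) = J - 3 = -3 + J)
r = -9808 (r = -1260 - 1*8548 = -1260 - 8548 = -9808)
32522/(-16970) + t(105, 72)/r = 32522/(-16970) + (-3 + 105)/(-9808) = 32522*(-1/16970) + 102*(-1/9808) = -16261/8485 - 51/4904 = -80176679/41610440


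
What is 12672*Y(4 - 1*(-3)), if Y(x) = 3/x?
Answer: 38016/7 ≈ 5430.9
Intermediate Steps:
12672*Y(4 - 1*(-3)) = 12672*(3/(4 - 1*(-3))) = 12672*(3/(4 + 3)) = 12672*(3/7) = 38016/7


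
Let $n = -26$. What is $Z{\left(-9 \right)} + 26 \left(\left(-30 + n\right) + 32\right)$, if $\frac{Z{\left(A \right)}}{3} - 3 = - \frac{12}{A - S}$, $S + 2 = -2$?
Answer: $- \frac{3039}{5} \approx -607.8$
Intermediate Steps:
$S = -4$ ($S = -2 - 2 = -4$)
$Z{\left(A \right)} = 9 - \frac{36}{4 + A}$ ($Z{\left(A \right)} = 9 + 3 \left(- \frac{12}{A - -4}\right) = 9 + 3 \left(- \frac{12}{A + 4}\right) = 9 + 3 \left(- \frac{12}{4 + A}\right) = 9 - \frac{36}{4 + A}$)
$Z{\left(-9 \right)} + 26 \left(\left(-30 + n\right) + 32\right) = 9 \left(-9\right) \frac{1}{4 - 9} + 26 \left(\left(-30 - 26\right) + 32\right) = 9 \left(-9\right) \frac{1}{-5} + 26 \left(-56 + 32\right) = 9 \left(-9\right) \left(- \frac{1}{5}\right) + 26 \left(-24\right) = \frac{81}{5} - 624 = - \frac{3039}{5}$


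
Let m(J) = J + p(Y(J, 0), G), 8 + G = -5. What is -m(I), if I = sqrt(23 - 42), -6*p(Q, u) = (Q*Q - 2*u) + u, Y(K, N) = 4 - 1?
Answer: 11/3 - I*sqrt(19) ≈ 3.6667 - 4.3589*I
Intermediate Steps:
Y(K, N) = 3
G = -13 (G = -8 - 5 = -13)
p(Q, u) = -Q**2/6 + u/6 (p(Q, u) = -((Q*Q - 2*u) + u)/6 = -((Q**2 - 2*u) + u)/6 = -(Q**2 - u)/6 = -Q**2/6 + u/6)
I = I*sqrt(19) (I = sqrt(-19) = I*sqrt(19) ≈ 4.3589*I)
m(J) = -11/3 + J (m(J) = J + (-1/6*3**2 + (1/6)*(-13)) = J + (-1/6*9 - 13/6) = J + (-3/2 - 13/6) = J - 11/3 = -11/3 + J)
-m(I) = -(-11/3 + I*sqrt(19)) = 11/3 - I*sqrt(19)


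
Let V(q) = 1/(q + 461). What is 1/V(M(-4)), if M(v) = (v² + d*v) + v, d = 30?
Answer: 353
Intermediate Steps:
M(v) = v² + 31*v (M(v) = (v² + 30*v) + v = v² + 31*v)
V(q) = 1/(461 + q)
1/V(M(-4)) = 1/(1/(461 - 4*(31 - 4))) = 1/(1/(461 - 4*27)) = 1/(1/(461 - 108)) = 1/(1/353) = 353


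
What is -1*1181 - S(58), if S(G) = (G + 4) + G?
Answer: -1301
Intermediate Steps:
S(G) = 4 + 2*G (S(G) = (4 + G) + G = 4 + 2*G)
-1*1181 - S(58) = -1*1181 - (4 + 2*58) = -1181 - (4 + 116) = -1181 - 1*120 = -1181 - 120 = -1301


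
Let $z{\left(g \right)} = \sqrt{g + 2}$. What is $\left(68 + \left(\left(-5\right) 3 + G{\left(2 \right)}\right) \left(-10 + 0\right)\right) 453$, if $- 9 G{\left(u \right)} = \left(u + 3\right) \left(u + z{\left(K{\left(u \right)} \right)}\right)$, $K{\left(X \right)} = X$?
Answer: $\frac{326462}{3} \approx 1.0882 \cdot 10^{5}$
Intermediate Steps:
$z{\left(g \right)} = \sqrt{2 + g}$
$G{\left(u \right)} = - \frac{\left(3 + u\right) \left(u + \sqrt{2 + u}\right)}{9}$ ($G{\left(u \right)} = - \frac{\left(u + 3\right) \left(u + \sqrt{2 + u}\right)}{9} = - \frac{\left(3 + u\right) \left(u + \sqrt{2 + u}\right)}{9}$)
$\left(68 + \left(\left(-5\right) 3 + G{\left(2 \right)}\right) \left(-10 + 0\right)\right) 453 = \left(68 + \left(\left(-5\right) 3 - \left(\frac{2}{3} + \frac{4}{9} + \frac{5 \sqrt{2 + 2}}{9}\right)\right) \left(-10 + 0\right)\right) 453 = \left(68 + \left(-15 - \left(\frac{10}{9} + \frac{10}{9}\right)\right) \left(-10\right)\right) 453 = \left(68 + \left(-15 - \left(\frac{16}{9} + \frac{4}{9}\right)\right) \left(-10\right)\right) 453 = \left(68 + \left(-15 - \frac{20}{9}\right) \left(-10\right)\right) 453 = \left(68 - - \frac{1550}{9}\right) 453 = \left(68 + \frac{1550}{9}\right) 453 = \frac{2162}{9} \cdot 453 = \frac{326462}{3}$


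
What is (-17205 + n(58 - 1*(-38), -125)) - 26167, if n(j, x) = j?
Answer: -43276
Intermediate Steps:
(-17205 + n(58 - 1*(-38), -125)) - 26167 = (-17205 + (58 - 1*(-38))) - 26167 = (-17205 + (58 + 38)) - 26167 = (-17205 + 96) - 26167 = -17109 - 26167 = -43276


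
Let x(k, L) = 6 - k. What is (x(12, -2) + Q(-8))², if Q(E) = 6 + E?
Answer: 64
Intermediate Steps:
(x(12, -2) + Q(-8))² = ((6 - 1*12) + (6 - 8))² = ((6 - 12) - 2)² = (-6 - 2)² = (-8)² = 64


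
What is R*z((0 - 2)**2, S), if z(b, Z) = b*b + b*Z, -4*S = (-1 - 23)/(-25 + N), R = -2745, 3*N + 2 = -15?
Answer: -960750/23 ≈ -41772.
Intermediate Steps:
N = -17/3 (N = -2/3 + (1/3)*(-15) = -2/3 - 5 = -17/3 ≈ -5.6667)
S = -9/46 (S = -(-1 - 23)/(4*(-25 - 17/3)) = -(-6)/(-92/3) = -(-6)*(-3)/92 = -1/4*18/23 = -9/46 ≈ -0.19565)
z(b, Z) = b**2 + Z*b
R*z((0 - 2)**2, S) = -2745*(0 - 2)**2*(-9/46 + (0 - 2)**2) = -2745*(-2)**2*(-9/46 + (-2)**2) = -10980*(-9/46 + 4) = -10980*175/46 = -2745*350/23 = -960750/23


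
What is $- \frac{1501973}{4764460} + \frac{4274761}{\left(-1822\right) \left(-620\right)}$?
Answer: $\frac{933511950717}{269106229720} \approx 3.4689$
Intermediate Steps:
$- \frac{1501973}{4764460} + \frac{4274761}{\left(-1822\right) \left(-620\right)} = \left(-1501973\right) \frac{1}{4764460} + \frac{4274761}{1129640} = - \frac{1501973}{4764460} + 4274761 \cdot \frac{1}{1129640} = - \frac{1501973}{4764460} + \frac{4274761}{1129640} = \frac{933511950717}{269106229720}$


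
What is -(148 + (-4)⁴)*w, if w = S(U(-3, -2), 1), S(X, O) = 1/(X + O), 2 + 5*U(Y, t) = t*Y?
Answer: -2020/9 ≈ -224.44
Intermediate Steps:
U(Y, t) = -⅖ + Y*t/5 (U(Y, t) = -⅖ + (t*Y)/5 = -⅖ + (Y*t)/5 = -⅖ + Y*t/5)
S(X, O) = 1/(O + X)
w = 5/9 (w = 1/(1 + (-⅖ + (⅕)*(-3)*(-2))) = 1/(1 + (-⅖ + 6/5)) = 1/(1 + ⅘) = 1/(9/5) = 5/9 ≈ 0.55556)
-(148 + (-4)⁴)*w = -(148 + (-4)⁴)*5/9 = -(148 + 256)*5/9 = -404*5/9 = -1*2020/9 = -2020/9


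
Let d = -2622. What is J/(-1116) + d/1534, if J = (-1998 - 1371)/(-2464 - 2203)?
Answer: -175147685/102431316 ≈ -1.7099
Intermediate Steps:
J = 3369/4667 (J = -3369/(-4667) = -3369*(-1/4667) = 3369/4667 ≈ 0.72188)
J/(-1116) + d/1534 = (3369/4667)/(-1116) - 2622/1534 = (3369/4667)*(-1/1116) - 2622*1/1534 = -1123/1736124 - 1311/767 = -175147685/102431316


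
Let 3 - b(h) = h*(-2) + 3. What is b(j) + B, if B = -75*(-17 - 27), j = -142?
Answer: 3016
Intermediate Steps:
B = 3300 (B = -75*(-44) = 3300)
b(h) = 2*h (b(h) = 3 - (h*(-2) + 3) = 3 - (-2*h + 3) = 3 - (3 - 2*h) = 3 + (-3 + 2*h) = 2*h)
b(j) + B = 2*(-142) + 3300 = -284 + 3300 = 3016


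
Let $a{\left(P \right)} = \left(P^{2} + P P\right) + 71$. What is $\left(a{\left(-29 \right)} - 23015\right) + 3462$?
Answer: $-17800$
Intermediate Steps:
$a{\left(P \right)} = 71 + 2 P^{2}$ ($a{\left(P \right)} = \left(P^{2} + P^{2}\right) + 71 = 2 P^{2} + 71 = 71 + 2 P^{2}$)
$\left(a{\left(-29 \right)} - 23015\right) + 3462 = \left(\left(71 + 2 \left(-29\right)^{2}\right) - 23015\right) + 3462 = \left(\left(71 + 2 \cdot 841\right) - 23015\right) + 3462 = \left(\left(71 + 1682\right) - 23015\right) + 3462 = \left(1753 - 23015\right) + 3462 = -21262 + 3462 = -17800$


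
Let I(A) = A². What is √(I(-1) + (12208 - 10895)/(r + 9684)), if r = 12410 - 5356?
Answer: √302137638/16738 ≈ 1.0385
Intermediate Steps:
r = 7054
√(I(-1) + (12208 - 10895)/(r + 9684)) = √((-1)² + (12208 - 10895)/(7054 + 9684)) = √(1 + 1313/16738) = √(18051/16738) = √302137638/16738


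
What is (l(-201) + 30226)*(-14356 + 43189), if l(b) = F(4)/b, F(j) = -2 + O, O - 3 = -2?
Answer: 58390928897/67 ≈ 8.7151e+8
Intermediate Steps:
O = 1 (O = 3 - 2 = 1)
F(j) = -1 (F(j) = -2 + 1 = -1)
l(b) = -1/b
(l(-201) + 30226)*(-14356 + 43189) = (-1/(-201) + 30226)*(-14356 + 43189) = (-1*(-1/201) + 30226)*28833 = (1/201 + 30226)*28833 = (6075427/201)*28833 = 58390928897/67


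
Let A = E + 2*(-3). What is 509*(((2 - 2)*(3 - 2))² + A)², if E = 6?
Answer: 0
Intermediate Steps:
A = 0 (A = 6 + 2*(-3) = 6 - 6 = 0)
509*(((2 - 2)*(3 - 2))² + A)² = 509*(((2 - 2)*(3 - 2))² + 0)² = 509*((0*1)² + 0)² = 509*(0² + 0)² = 509*(0 + 0)² = 509*0² = 509*0 = 0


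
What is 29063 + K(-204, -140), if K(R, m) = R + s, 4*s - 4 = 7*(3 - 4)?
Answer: 115433/4 ≈ 28858.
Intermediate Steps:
s = -¾ (s = 1 + (7*(3 - 4))/4 = 1 + (7*(-1))/4 = 1 + (¼)*(-7) = 1 - 7/4 = -¾ ≈ -0.75000)
K(R, m) = -¾ + R (K(R, m) = R - ¾ = -¾ + R)
29063 + K(-204, -140) = 29063 + (-¾ - 204) = 29063 - 819/4 = 115433/4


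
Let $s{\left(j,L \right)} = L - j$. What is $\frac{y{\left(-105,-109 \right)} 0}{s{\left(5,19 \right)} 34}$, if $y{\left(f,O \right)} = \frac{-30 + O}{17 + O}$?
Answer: $0$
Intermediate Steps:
$y{\left(f,O \right)} = \frac{-30 + O}{17 + O}$
$\frac{y{\left(-105,-109 \right)} 0}{s{\left(5,19 \right)} 34} = \frac{\frac{-30 - 109}{17 - 109} \cdot 0}{\left(19 - 5\right) 34} = \frac{\frac{1}{-92} \left(-139\right) 0}{\left(19 - 5\right) 34} = \frac{\left(- \frac{1}{92}\right) \left(-139\right) 0}{14 \cdot 34} = \frac{\frac{139}{92} \cdot 0}{476} = 0 \cdot \frac{1}{476} = 0$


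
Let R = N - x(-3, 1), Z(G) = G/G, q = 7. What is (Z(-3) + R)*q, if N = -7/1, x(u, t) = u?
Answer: -21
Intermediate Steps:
Z(G) = 1
N = -7 (N = -7*1 = -7)
R = -4 (R = -7 - 1*(-3) = -7 + 3 = -4)
(Z(-3) + R)*q = (1 - 4)*7 = -3*7 = -21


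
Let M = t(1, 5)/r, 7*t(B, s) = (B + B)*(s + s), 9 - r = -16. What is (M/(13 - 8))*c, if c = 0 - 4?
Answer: -16/175 ≈ -0.091429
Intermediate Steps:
r = 25 (r = 9 - 1*(-16) = 9 + 16 = 25)
c = -4
t(B, s) = 4*B*s/7 (t(B, s) = ((B + B)*(s + s))/7 = ((2*B)*(2*s))/7 = (4*B*s)/7 = 4*B*s/7)
M = 4/35 (M = ((4/7)*1*5)/25 = (20/7)*(1/25) = 4/35 ≈ 0.11429)
(M/(13 - 8))*c = ((4/35)/(13 - 8))*(-4) = ((4/35)/5)*(-4) = ((1/5)*(4/35))*(-4) = (4/175)*(-4) = -16/175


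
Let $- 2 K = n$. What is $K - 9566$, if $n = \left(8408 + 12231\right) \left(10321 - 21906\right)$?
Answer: $\frac{239083683}{2} \approx 1.1954 \cdot 10^{8}$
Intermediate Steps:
$n = -239102815$ ($n = 20639 \left(-11585\right) = -239102815$)
$K = \frac{239102815}{2}$ ($K = \left(- \frac{1}{2}\right) \left(-239102815\right) = \frac{239102815}{2} \approx 1.1955 \cdot 10^{8}$)
$K - 9566 = \frac{239102815}{2} - 9566 = \frac{239083683}{2}$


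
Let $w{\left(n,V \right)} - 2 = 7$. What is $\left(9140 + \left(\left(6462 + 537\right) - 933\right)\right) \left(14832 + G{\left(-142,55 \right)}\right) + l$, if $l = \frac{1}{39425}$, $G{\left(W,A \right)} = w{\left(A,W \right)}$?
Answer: $\frac{8897128298551}{39425} \approx 2.2567 \cdot 10^{8}$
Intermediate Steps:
$w{\left(n,V \right)} = 9$ ($w{\left(n,V \right)} = 2 + 7 = 9$)
$G{\left(W,A \right)} = 9$
$l = \frac{1}{39425} \approx 2.5365 \cdot 10^{-5}$
$\left(9140 + \left(\left(6462 + 537\right) - 933\right)\right) \left(14832 + G{\left(-142,55 \right)}\right) + l = \left(9140 + \left(\left(6462 + 537\right) - 933\right)\right) \left(14832 + 9\right) + \frac{1}{39425} = \left(9140 + \left(6999 - 933\right)\right) 14841 + \frac{1}{39425} = \left(9140 + 6066\right) 14841 + \frac{1}{39425} = 15206 \cdot 14841 + \frac{1}{39425} = 225672246 + \frac{1}{39425} = \frac{8897128298551}{39425}$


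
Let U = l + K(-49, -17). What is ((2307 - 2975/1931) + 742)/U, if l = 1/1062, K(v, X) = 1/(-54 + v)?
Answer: -643697668584/1851829 ≈ -3.4760e+5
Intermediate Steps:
l = 1/1062 ≈ 0.00094162
U = -959/109386 (U = 1/1062 + 1/(-54 - 49) = 1/1062 + 1/(-103) = 1/1062 - 1/103 = -959/109386 ≈ -0.0087671)
((2307 - 2975/1931) + 742)/U = ((2307 - 2975/1931) + 742)/(-959/109386) = ((2307 - 2975*1/1931) + 742)*(-109386/959) = ((2307 - 2975/1931) + 742)*(-109386/959) = (4451842/1931 + 742)*(-109386/959) = (5884644/1931)*(-109386/959) = -643697668584/1851829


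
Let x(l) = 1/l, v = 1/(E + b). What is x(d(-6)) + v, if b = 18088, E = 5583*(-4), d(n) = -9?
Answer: -4253/38196 ≈ -0.11135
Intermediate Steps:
E = -22332
v = -1/4244 (v = 1/(-22332 + 18088) = 1/(-4244) = -1/4244 ≈ -0.00023563)
x(d(-6)) + v = 1/(-9) - 1/4244 = -1/9 - 1/4244 = -4253/38196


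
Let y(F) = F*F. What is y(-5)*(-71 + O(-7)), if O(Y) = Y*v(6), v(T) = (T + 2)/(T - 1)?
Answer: -2055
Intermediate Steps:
v(T) = (2 + T)/(-1 + T)
y(F) = F**2
O(Y) = 8*Y/5 (O(Y) = Y*((2 + 6)/(-1 + 6)) = Y*(8/5) = 8*Y/5)
y(-5)*(-71 + O(-7)) = (-5)**2*(-71 + (8/5)*(-7)) = 25*(-71 - 56/5) = 25*(-411/5) = -2055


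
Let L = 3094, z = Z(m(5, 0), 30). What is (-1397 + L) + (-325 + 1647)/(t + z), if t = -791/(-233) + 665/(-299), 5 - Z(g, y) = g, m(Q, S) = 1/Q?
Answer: 1994983493/1039914 ≈ 1918.4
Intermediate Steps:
m(Q, S) = 1/Q
Z(g, y) = 5 - g
t = 81564/69667 (t = -791*(-1/233) + 665*(-1/299) = 791/233 - 665/299 = 81564/69667 ≈ 1.1708)
z = 24/5 (z = 5 - 1/5 = 5 - 1*⅕ = 5 - ⅕ = 24/5 ≈ 4.8000)
(-1397 + L) + (-325 + 1647)/(t + z) = (-1397 + 3094) + (-325 + 1647)/(81564/69667 + 24/5) = 1697 + 1322/(2079828/348335) = 1697 + 1322*(348335/2079828) = 1697 + 230249435/1039914 = 1994983493/1039914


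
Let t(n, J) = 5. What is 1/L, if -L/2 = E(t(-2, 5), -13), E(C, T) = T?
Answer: 1/26 ≈ 0.038462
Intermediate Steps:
L = 26 (L = -2*(-13) = 26)
1/L = 1/26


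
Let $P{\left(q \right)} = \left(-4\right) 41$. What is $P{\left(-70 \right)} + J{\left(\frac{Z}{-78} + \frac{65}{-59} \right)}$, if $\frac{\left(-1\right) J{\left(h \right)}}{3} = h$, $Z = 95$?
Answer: $- \frac{240901}{1534} \approx -157.04$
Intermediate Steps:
$P{\left(q \right)} = -164$
$J{\left(h \right)} = - 3 h$
$P{\left(-70 \right)} + J{\left(\frac{Z}{-78} + \frac{65}{-59} \right)} = -164 - 3 \left(\frac{95}{-78} + \frac{65}{-59}\right) = -164 - 3 \left(95 \left(- \frac{1}{78}\right) + 65 \left(- \frac{1}{59}\right)\right) = -164 - 3 \left(- \frac{95}{78} - \frac{65}{59}\right) = -164 - - \frac{10675}{1534} = -164 + \frac{10675}{1534} = - \frac{240901}{1534}$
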